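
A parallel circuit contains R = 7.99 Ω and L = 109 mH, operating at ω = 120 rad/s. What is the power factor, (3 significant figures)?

X_L = ωL = 13.1 Ω
Parallel: admittances add. Y = 1/R + 1/(jωL)
Y = (0.125 − j0.0765) S
|Y| = 0.147 S → |Z| = 1/|Y| = 6.82 Ω, ∠Z = −∠Y = 31.4°
cos φ = cos(31.4°) = 0.853

0.853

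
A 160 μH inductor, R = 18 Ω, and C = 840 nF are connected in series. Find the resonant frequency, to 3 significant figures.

ω₀ = 1/√(LC) = 1/√(0.00016 × 8.4e-07) = 86260 rad/s
f₀ = ω₀/(2π) = 13.7 kHz

13.7 kHz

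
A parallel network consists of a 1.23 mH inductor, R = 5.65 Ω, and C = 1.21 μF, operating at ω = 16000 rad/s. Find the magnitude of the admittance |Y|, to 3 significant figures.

X_L = ωL = 19.7 Ω
X_C = 1/(ωC) = 51.7 Ω
Parallel: admittances add. Y = 1/R + 1/(jωL) + jωC
Y = (0.177 − j0.0315) S
|Y| = 0.180 S → |Z| = 1/|Y| = 5.56 Ω, ∠Z = −∠Y = 10.1°

180 mS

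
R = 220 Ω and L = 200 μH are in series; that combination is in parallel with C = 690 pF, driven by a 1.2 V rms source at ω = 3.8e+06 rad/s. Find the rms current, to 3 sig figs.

X_L = ωL = 760 Ω
X_C = 1/(ωC) = 381 Ω
Branch 1 (R+jX_L): Z₁ = 220 + j760 Ω, |Z₁| = 791 Ω
Branch 2 (−jX_C): Z₂ = −j381 Ω
Parallel: Z = Z₁Z₂/(Z₁+Z₂), |Z| = 689 Ω, ∠Z = -76.0°
I = V/|Z| = 1.2/689 = 1.74 mA

1.74 mA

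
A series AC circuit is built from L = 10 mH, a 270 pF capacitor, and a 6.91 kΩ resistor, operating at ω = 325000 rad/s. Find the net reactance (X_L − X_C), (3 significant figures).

X_L = ωL = 3250 Ω
X_C = 1/(ωC) = 11400 Ω
X = 3250 − 11400 = -8150 Ω

-8150 Ω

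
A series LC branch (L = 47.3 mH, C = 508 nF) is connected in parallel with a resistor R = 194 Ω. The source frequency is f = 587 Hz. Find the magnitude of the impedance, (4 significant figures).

170.7 Ω

ω = 2πf = 3688 rad/s
X_L = ωL = 174.5 Ω
X_C = 1/(ωC) = 533.7 Ω
Branch 1: Z₁ = R = 194.0 Ω
Branch 2 (series LC): Z₂ = j(X_L − X_C) = −j359.3 Ω
Parallel: Z = Z₁Z₂/(Z₁+Z₂), |Z| = 170.7 Ω, ∠Z = -28.37°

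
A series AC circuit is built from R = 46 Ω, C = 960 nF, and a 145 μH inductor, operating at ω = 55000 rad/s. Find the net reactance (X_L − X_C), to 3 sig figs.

X_L = ωL = 7.97 Ω
X_C = 1/(ωC) = 18.9 Ω
X = 7.97 − 18.9 = -11.0 Ω

-11.0 Ω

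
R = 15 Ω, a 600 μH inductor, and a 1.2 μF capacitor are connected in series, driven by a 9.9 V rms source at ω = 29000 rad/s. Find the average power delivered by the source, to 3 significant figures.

4.16 W

X_L = ωL = 17.4 Ω
X_C = 1/(ωC) = 28.7 Ω
Net reactance X = X_L − X_C = -11.3 Ω
Z = 15.0 − j11.3 Ω
|Z| = √(15.0² + 11.3²) = 18.8 Ω
∠Z = arctan(-11.3/15.0) = -37.1°
I = V/|Z| = 527 mA
P = VI cos φ = 9.9 × 0.527 × cos(-37.1°) = 4.16 W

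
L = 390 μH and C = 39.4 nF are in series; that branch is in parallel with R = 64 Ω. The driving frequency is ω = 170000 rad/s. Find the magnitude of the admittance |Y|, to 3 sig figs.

19.7 mS

X_L = ωL = 66.3 Ω
X_C = 1/(ωC) = 149 Ω
Branch 1: Z₁ = R = 64.0 Ω
Branch 2 (series LC): Z₂ = j(X_L − X_C) = −j83.0 Ω
Parallel: Z = Z₁Z₂/(Z₁+Z₂), |Z| = 50.7 Ω, ∠Z = -37.6°
|Y| = 1/|Z| = 19.7 mS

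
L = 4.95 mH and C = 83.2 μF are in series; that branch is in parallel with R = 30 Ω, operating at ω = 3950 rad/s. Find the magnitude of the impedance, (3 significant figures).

X_L = ωL = 19.6 Ω
X_C = 1/(ωC) = 3.04 Ω
Branch 1: Z₁ = R = 30.0 Ω
Branch 2 (series LC): Z₂ = j(X_L − X_C) = j16.5 Ω
Parallel: Z = Z₁Z₂/(Z₁+Z₂), |Z| = 14.5 Ω, ∠Z = 61.2°

14.5 Ω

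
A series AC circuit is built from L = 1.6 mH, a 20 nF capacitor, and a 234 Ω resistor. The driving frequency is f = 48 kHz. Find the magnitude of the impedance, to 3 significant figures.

ω = 2πf = 301600 rad/s
X_L = ωL = 483 Ω
X_C = 1/(ωC) = 166 Ω
Net reactance X = X_L − X_C = 317 Ω
Z = 234 + j317 Ω
|Z| = √(234² + 317²) = 394 Ω

394 Ω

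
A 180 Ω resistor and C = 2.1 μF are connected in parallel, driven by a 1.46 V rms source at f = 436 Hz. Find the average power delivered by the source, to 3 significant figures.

ω = 2πf = 2739 rad/s
X_C = 1/(ωC) = 174 Ω
Parallel: admittances add. Y = 1/R + jωC
Y = (0.00556 + j0.00575) S
|Y| = 0.00800 S → |Z| = 1/|Y| = 125 Ω, ∠Z = −∠Y = -46.0°
I = V/|Z| = 11.7 mA
P = VI cos φ = 1.46 × 0.0117 × cos(-46.0°) = 11.8 mW

11.8 mW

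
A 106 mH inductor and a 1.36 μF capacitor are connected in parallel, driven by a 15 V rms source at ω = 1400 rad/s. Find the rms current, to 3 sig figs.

X_L = ωL = 148 Ω
X_C = 1/(ωC) = 525 Ω
Parallel: admittances add. Y = 1/(jωL) + jωC
Y = (0 − j0.00483) S
|Y| = 0.00483 S → |Z| = 1/|Y| = 207 Ω, ∠Z = −∠Y = 90.0°
I = V/|Z| = 15/207 = 72.5 mA

72.5 mA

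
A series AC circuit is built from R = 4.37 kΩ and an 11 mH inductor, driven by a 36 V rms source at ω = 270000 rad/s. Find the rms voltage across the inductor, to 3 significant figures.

X_L = ωL = 2970 Ω
Z = 4370 + j2970 Ω
|Z| = √(4370² + 2970²) = 5280 Ω
I = V/|Z| = 6.81 mA
V_L = I·|Z_L| = 0.00681 × 2970 = 20.2 V

20.2 V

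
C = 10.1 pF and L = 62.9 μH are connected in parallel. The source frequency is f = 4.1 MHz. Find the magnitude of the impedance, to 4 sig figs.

2801 Ω

ω = 2πf = 2.576e+07 rad/s
X_L = ωL = 1620 Ω
X_C = 1/(ωC) = 3843 Ω
Parallel: admittances add. Y = 1/(jωL) + jωC
Y = (0 − j0.0003570) S
|Y| = 0.0003570 S → |Z| = 1/|Y| = 2801 Ω, ∠Z = −∠Y = 90.00°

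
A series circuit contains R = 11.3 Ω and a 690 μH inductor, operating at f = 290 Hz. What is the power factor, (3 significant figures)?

0.994

ω = 2πf = 1822 rad/s
X_L = ωL = 1.26 Ω
Z = 11.3 + j1.26 Ω
|Z| = √(11.3² + 1.26²) = 11.4 Ω
∠Z = arctan(1.26/11.3) = 6.35°
cos φ = cos(6.35°) = 0.994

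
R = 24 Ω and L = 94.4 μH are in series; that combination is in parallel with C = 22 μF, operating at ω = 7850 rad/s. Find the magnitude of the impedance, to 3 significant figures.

5.67 Ω

X_L = ωL = 0.741 Ω
X_C = 1/(ωC) = 5.79 Ω
Branch 1 (R+jX_L): Z₁ = 24.0 + j0.741 Ω, |Z₁| = 24.0 Ω
Branch 2 (−jX_C): Z₂ = −j5.79 Ω
Parallel: Z = Z₁Z₂/(Z₁+Z₂), |Z| = 5.67 Ω, ∠Z = -76.4°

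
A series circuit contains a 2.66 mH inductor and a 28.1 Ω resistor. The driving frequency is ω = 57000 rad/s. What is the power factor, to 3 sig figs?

0.182

X_L = ωL = 152 Ω
Z = 28.1 + j152 Ω
|Z| = √(28.1² + 152²) = 154 Ω
∠Z = arctan(152/28.1) = 79.5°
cos φ = cos(79.5°) = 0.182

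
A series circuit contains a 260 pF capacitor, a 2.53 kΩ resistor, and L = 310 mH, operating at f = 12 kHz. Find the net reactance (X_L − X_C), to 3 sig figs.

-27600 Ω

ω = 2πf = 75400 rad/s
X_L = ωL = 23400 Ω
X_C = 1/(ωC) = 51000 Ω
X = 23400 − 51000 = -27600 Ω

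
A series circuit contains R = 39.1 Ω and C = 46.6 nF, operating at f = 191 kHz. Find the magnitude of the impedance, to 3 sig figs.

43.0 Ω

ω = 2πf = 1.2e+06 rad/s
X_C = 1/(ωC) = 17.9 Ω
Z = 39.1 − j17.9 Ω
|Z| = √(39.1² + 17.9²) = 43.0 Ω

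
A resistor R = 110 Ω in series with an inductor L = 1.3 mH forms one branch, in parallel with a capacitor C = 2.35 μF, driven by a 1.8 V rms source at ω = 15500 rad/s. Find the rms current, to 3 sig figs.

64.6 mA

X_L = ωL = 20.1 Ω
X_C = 1/(ωC) = 27.5 Ω
Branch 1 (R+jX_L): Z₁ = 110 + j20.1 Ω, |Z₁| = 112 Ω
Branch 2 (−jX_C): Z₂ = −j27.5 Ω
Parallel: Z = Z₁Z₂/(Z₁+Z₂), |Z| = 27.8 Ω, ∠Z = -75.8°
I = V/|Z| = 1.8/27.8 = 64.6 mA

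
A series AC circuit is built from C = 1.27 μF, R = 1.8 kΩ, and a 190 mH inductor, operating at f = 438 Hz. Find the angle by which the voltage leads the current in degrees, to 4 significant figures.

ω = 2πf = 2752 rad/s
X_L = ωL = 522.9 Ω
X_C = 1/(ωC) = 286.1 Ω
Net reactance X = X_L − X_C = 236.8 Ω
Z = 1800 + j236.8 Ω
|Z| = √(1800² + 236.8²) = 1816 Ω
∠Z = arctan(236.8/1800) = 7.494°

7.494°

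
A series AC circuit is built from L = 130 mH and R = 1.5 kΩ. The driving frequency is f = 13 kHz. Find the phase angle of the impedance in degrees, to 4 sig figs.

ω = 2πf = 81680 rad/s
X_L = ωL = 10620 Ω
Z = 1500 + j10620 Ω
|Z| = √(1500² + 10620²) = 10720 Ω
∠Z = arctan(10620/1500) = 81.96°

81.96°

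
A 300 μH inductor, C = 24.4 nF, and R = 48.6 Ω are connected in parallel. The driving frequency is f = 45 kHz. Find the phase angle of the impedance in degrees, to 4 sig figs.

ω = 2πf = 282700 rad/s
X_L = ωL = 84.82 Ω
X_C = 1/(ωC) = 144.9 Ω
Parallel: admittances add. Y = 1/R + 1/(jωL) + jωC
Y = (0.02058 − j0.004890) S
|Y| = 0.02115 S → |Z| = 1/|Y| = 47.28 Ω, ∠Z = −∠Y = 13.37°

13.37°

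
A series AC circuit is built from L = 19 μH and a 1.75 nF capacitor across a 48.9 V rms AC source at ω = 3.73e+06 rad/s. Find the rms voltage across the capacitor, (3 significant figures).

91.0 V

X_L = ωL = 70.9 Ω
X_C = 1/(ωC) = 153 Ω
Net reactance X = X_L − X_C = -82.3 Ω
Z = − j82.3 Ω
|Z| = √(0² + 82.3²) = 82.3 Ω
I = V/|Z| = 594 mA
V_C = I·|Z_C| = 0.594 × 153 = 91.0 V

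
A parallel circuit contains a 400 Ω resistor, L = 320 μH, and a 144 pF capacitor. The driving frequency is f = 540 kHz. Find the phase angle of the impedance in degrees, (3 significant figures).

9.81°

ω = 2πf = 3.393e+06 rad/s
X_L = ωL = 1090 Ω
X_C = 1/(ωC) = 2050 Ω
Parallel: admittances add. Y = 1/R + 1/(jωL) + jωC
Y = (0.00250 − j0.000432) S
|Y| = 0.00254 S → |Z| = 1/|Y| = 394 Ω, ∠Z = −∠Y = 9.81°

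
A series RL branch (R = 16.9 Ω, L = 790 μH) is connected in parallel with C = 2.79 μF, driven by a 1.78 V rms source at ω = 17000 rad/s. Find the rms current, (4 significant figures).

X_L = ωL = 13.43 Ω
X_C = 1/(ωC) = 21.08 Ω
Branch 1 (R+jX_L): Z₁ = 16.90 + j13.43 Ω, |Z₁| = 21.59 Ω
Branch 2 (−jX_C): Z₂ = −j21.08 Ω
Parallel: Z = Z₁Z₂/(Z₁+Z₂), |Z| = 24.53 Ω, ∠Z = -27.16°
I = V/|Z| = 1.78/24.53 = 72.56 mA

72.56 mA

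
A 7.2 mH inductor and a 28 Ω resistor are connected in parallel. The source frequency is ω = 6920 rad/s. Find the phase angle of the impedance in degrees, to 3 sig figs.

X_L = ωL = 49.8 Ω
Parallel: admittances add. Y = 1/R + 1/(jωL)
Y = (0.0357 − j0.0201) S
|Y| = 0.0410 S → |Z| = 1/|Y| = 24.4 Ω, ∠Z = −∠Y = 29.3°

29.3°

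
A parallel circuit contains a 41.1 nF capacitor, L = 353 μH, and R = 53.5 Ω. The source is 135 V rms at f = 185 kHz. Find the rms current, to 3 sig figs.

ω = 2πf = 1.162e+06 rad/s
X_L = ωL = 410 Ω
X_C = 1/(ωC) = 20.9 Ω
Parallel: admittances add. Y = 1/R + 1/(jωL) + jωC
Y = (0.0187 + j0.0453) S
|Y| = 0.0490 S → |Z| = 1/|Y| = 20.4 Ω, ∠Z = −∠Y = -67.6°
I = V/|Z| = 135/20.4 = 6.62 A

6.62 A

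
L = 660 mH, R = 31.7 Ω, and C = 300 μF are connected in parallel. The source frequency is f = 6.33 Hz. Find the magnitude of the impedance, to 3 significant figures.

ω = 2πf = 39.77 rad/s
X_L = ωL = 26.2 Ω
X_C = 1/(ωC) = 83.8 Ω
Parallel: admittances add. Y = 1/R + 1/(jωL) + jωC
Y = (0.0315 − j0.0262) S
|Y| = 0.0410 S → |Z| = 1/|Y| = 24.4 Ω, ∠Z = −∠Y = 39.7°

24.4 Ω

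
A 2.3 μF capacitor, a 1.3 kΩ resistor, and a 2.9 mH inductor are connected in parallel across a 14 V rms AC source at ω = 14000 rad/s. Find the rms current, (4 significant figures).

X_L = ωL = 40.60 Ω
X_C = 1/(ωC) = 31.06 Ω
Parallel: admittances add. Y = 1/R + 1/(jωL) + jωC
Y = (0.0007692 + j0.007569) S
|Y| = 0.007608 S → |Z| = 1/|Y| = 131.4 Ω, ∠Z = −∠Y = -84.20°
I = V/|Z| = 14/131.4 = 106.5 mA

106.5 mA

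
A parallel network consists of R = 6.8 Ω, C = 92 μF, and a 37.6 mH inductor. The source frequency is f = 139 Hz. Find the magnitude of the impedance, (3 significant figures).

ω = 2πf = 873.4 rad/s
X_L = ωL = 32.8 Ω
X_C = 1/(ωC) = 12.4 Ω
Parallel: admittances add. Y = 1/R + 1/(jωL) + jωC
Y = (0.147 + j0.0499) S
|Y| = 0.155 S → |Z| = 1/|Y| = 6.44 Ω, ∠Z = −∠Y = -18.7°

6.44 Ω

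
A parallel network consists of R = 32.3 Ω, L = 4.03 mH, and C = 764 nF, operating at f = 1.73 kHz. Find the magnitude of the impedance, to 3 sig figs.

29.2 Ω

ω = 2πf = 10870 rad/s
X_L = ωL = 43.8 Ω
X_C = 1/(ωC) = 120 Ω
Parallel: admittances add. Y = 1/R + 1/(jωL) + jωC
Y = (0.0310 − j0.0145) S
|Y| = 0.0342 S → |Z| = 1/|Y| = 29.2 Ω, ∠Z = −∠Y = 25.1°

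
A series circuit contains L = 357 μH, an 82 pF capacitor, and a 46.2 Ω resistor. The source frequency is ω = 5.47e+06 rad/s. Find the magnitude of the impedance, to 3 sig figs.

X_L = ωL = 1950 Ω
X_C = 1/(ωC) = 2230 Ω
Net reactance X = X_L − X_C = -277 Ω
Z = 46.2 − j277 Ω
|Z| = √(46.2² + 277²) = 280 Ω

280 Ω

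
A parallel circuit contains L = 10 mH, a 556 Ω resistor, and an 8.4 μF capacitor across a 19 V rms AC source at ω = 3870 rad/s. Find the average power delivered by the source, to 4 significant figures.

X_L = ωL = 38.70 Ω
X_C = 1/(ωC) = 30.76 Ω
Parallel: admittances add. Y = 1/R + 1/(jωL) + jωC
Y = (0.001799 + j0.006668) S
|Y| = 0.006907 S → |Z| = 1/|Y| = 144.8 Ω, ∠Z = −∠Y = -74.91°
I = V/|Z| = 131.2 mA
P = VI cos φ = 19 × 0.1312 × cos(-74.91°) = 649.3 mW

649.3 mW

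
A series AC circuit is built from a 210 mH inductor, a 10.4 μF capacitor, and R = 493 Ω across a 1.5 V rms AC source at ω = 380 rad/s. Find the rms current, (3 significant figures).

2.87 mA

X_L = ωL = 79.8 Ω
X_C = 1/(ωC) = 253 Ω
Net reactance X = X_L − X_C = -173 Ω
Z = 493 − j173 Ω
|Z| = √(493² + 173²) = 523 Ω
I = V/|Z| = 1.5/523 = 2.87 mA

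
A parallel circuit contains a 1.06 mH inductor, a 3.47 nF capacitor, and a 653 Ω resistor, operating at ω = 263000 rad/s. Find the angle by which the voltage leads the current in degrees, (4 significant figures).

60.20°

X_L = ωL = 278.8 Ω
X_C = 1/(ωC) = 1096 Ω
Parallel: admittances add. Y = 1/R + 1/(jωL) + jωC
Y = (0.001531 − j0.002674) S
|Y| = 0.003082 S → |Z| = 1/|Y| = 324.5 Ω, ∠Z = −∠Y = 60.20°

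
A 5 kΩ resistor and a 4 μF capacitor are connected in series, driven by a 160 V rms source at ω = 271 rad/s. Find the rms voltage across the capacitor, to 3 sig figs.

29.0 V

X_C = 1/(ωC) = 923 Ω
Z = 5000 − j923 Ω
|Z| = √(5000² + 923²) = 5080 Ω
I = V/|Z| = 31.5 mA
V_C = I·|Z_C| = 0.0315 × 923 = 29.0 V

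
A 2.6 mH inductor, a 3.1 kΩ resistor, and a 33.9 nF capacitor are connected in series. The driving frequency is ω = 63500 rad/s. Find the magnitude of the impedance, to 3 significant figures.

X_L = ωL = 165 Ω
X_C = 1/(ωC) = 465 Ω
Net reactance X = X_L − X_C = -299 Ω
Z = 3100 − j299 Ω
|Z| = √(3100² + 299²) = 3110 Ω

3110 Ω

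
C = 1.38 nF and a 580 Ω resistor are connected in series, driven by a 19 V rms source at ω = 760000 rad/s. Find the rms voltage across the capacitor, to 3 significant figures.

16.2 V

X_C = 1/(ωC) = 953 Ω
Z = 580 − j953 Ω
|Z| = √(580² + 953²) = 1120 Ω
I = V/|Z| = 17.0 mA
V_C = I·|Z_C| = 0.0170 × 953 = 16.2 V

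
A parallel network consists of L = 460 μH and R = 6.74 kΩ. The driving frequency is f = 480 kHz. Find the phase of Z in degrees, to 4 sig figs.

78.37°

ω = 2πf = 3.016e+06 rad/s
X_L = ωL = 1387 Ω
Parallel: admittances add. Y = 1/R + 1/(jωL)
Y = (0.0001484 − j0.0007208) S
|Y| = 0.0007359 S → |Z| = 1/|Y| = 1359 Ω, ∠Z = −∠Y = 78.37°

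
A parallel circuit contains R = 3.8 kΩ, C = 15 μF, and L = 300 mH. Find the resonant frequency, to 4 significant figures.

ω₀ = 1/√(LC) = 1/√(0.3 × 1.5e-05) = 471.4 rad/s
f₀ = ω₀/(2π) = 75.03 Hz

75.03 Hz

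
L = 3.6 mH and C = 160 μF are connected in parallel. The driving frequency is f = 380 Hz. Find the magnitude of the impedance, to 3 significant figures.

3.76 Ω

ω = 2πf = 2388 rad/s
X_L = ωL = 8.60 Ω
X_C = 1/(ωC) = 2.62 Ω
Parallel: admittances add. Y = 1/(jωL) + jωC
Y = (0 + j0.266) S
|Y| = 0.266 S → |Z| = 1/|Y| = 3.76 Ω, ∠Z = −∠Y = -90.0°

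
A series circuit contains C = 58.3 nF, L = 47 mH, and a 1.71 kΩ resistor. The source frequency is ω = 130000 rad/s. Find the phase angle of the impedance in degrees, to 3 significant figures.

74.0°

X_L = ωL = 6110 Ω
X_C = 1/(ωC) = 132 Ω
Net reactance X = X_L − X_C = 5980 Ω
Z = 1710 + j5980 Ω
|Z| = √(1710² + 5980²) = 6220 Ω
∠Z = arctan(5980/1710) = 74.0°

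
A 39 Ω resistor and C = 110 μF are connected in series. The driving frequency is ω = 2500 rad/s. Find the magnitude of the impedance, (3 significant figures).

39.2 Ω

X_C = 1/(ωC) = 3.64 Ω
Z = 39.0 − j3.64 Ω
|Z| = √(39.0² + 3.64²) = 39.2 Ω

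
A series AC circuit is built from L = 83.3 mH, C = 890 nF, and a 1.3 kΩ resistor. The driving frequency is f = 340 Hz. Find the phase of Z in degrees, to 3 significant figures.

ω = 2πf = 2136 rad/s
X_L = ωL = 178 Ω
X_C = 1/(ωC) = 526 Ω
Net reactance X = X_L − X_C = -348 Ω
Z = 1300 − j348 Ω
|Z| = √(1300² + 348²) = 1350 Ω
∠Z = arctan(-348/1300) = -15.0°

-15.0°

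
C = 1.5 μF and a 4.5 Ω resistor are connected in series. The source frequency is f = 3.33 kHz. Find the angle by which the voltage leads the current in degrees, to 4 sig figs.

-81.96°

ω = 2πf = 20920 rad/s
X_C = 1/(ωC) = 31.86 Ω
Z = 4.500 − j31.86 Ω
|Z| = √(4.500² + 31.86²) = 32.18 Ω
∠Z = arctan(-31.86/4.500) = -81.96°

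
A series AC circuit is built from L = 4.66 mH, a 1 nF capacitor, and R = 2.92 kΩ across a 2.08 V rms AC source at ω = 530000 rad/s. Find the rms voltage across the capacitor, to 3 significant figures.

1.32 V

X_L = ωL = 2470 Ω
X_C = 1/(ωC) = 1890 Ω
Net reactance X = X_L − X_C = 583 Ω
Z = 2920 + j583 Ω
|Z| = √(2920² + 583²) = 2980 Ω
I = V/|Z| = 699 μA
V_C = I·|Z_C| = 0.000699 × 1890 = 1.32 V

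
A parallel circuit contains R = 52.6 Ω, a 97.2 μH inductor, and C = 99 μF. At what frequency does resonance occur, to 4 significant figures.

ω₀ = 1/√(LC) = 1/√(9.72e-05 × 9.9e-05) = 10190 rad/s
f₀ = ω₀/(2π) = 1.622 kHz

1.622 kHz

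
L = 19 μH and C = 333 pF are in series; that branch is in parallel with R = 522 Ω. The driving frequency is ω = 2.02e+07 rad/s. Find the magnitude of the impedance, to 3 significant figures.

X_L = ωL = 384 Ω
X_C = 1/(ωC) = 149 Ω
Branch 1: Z₁ = R = 522 Ω
Branch 2 (series LC): Z₂ = j(X_L − X_C) = j235 Ω
Parallel: Z = Z₁Z₂/(Z₁+Z₂), |Z| = 214 Ω, ∠Z = 65.8°

214 Ω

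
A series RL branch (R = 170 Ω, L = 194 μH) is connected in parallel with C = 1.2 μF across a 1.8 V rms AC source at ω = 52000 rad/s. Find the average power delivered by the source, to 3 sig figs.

19.0 mW

X_L = ωL = 10.1 Ω
X_C = 1/(ωC) = 16.0 Ω
Branch 1 (R+jX_L): Z₁ = 170 + j10.1 Ω, |Z₁| = 170 Ω
Branch 2 (−jX_C): Z₂ = −j16.0 Ω
Parallel: Z = Z₁Z₂/(Z₁+Z₂), |Z| = 16.0 Ω, ∠Z = -84.6°
I = V/|Z| = 112 mA
P = VI cos φ = 1.8 × 0.112 × cos(-84.6°) = 19.0 mW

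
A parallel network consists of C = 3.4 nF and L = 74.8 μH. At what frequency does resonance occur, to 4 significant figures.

315.6 kHz

ω₀ = 1/√(LC) = 1/√(7.48e-05 × 3.4e-09) = 1.983e+06 rad/s
f₀ = ω₀/(2π) = 315.6 kHz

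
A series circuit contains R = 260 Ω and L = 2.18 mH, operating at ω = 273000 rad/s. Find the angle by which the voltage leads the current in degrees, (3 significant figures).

X_L = ωL = 595 Ω
Z = 260 + j595 Ω
|Z| = √(260² + 595²) = 649 Ω
∠Z = arctan(595/260) = 66.4°

66.4°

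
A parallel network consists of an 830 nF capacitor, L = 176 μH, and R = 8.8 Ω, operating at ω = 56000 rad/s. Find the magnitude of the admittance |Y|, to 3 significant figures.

X_L = ωL = 9.86 Ω
X_C = 1/(ωC) = 21.5 Ω
Parallel: admittances add. Y = 1/R + 1/(jωL) + jωC
Y = (0.114 − j0.0550) S
|Y| = 0.126 S → |Z| = 1/|Y| = 7.92 Ω, ∠Z = −∠Y = 25.8°

126 mS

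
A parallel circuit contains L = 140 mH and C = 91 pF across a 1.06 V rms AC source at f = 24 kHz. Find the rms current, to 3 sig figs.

ω = 2πf = 150800 rad/s
X_L = ωL = 21100 Ω
X_C = 1/(ωC) = 72900 Ω
Parallel: admittances add. Y = 1/(jωL) + jωC
Y = (0 − j3.36e-05) S
|Y| = 3.36e-05 S → |Z| = 1/|Y| = 29700 Ω, ∠Z = −∠Y = 90.0°
I = V/|Z| = 1.06/29700 = 35.7 μA

35.7 μA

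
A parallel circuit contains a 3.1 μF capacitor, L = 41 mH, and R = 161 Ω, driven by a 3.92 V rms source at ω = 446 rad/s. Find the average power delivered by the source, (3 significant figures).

X_L = ωL = 18.3 Ω
X_C = 1/(ωC) = 723 Ω
Parallel: admittances add. Y = 1/R + 1/(jωL) + jωC
Y = (0.00621 − j0.0533) S
|Y| = 0.0537 S → |Z| = 1/|Y| = 18.6 Ω, ∠Z = −∠Y = 83.4°
I = V/|Z| = 210 mA
P = VI cos φ = 3.92 × 0.210 × cos(83.4°) = 95.4 mW

95.4 mW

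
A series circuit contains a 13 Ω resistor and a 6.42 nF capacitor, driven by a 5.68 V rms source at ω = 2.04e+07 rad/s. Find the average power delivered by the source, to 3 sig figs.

X_C = 1/(ωC) = 7.64 Ω
Z = 13.0 − j7.64 Ω
|Z| = √(13.0² + 7.64²) = 15.1 Ω
∠Z = arctan(-7.64/13.0) = -30.4°
I = V/|Z| = 377 mA
P = VI cos φ = 5.68 × 0.377 × cos(-30.4°) = 1.85 W

1.85 W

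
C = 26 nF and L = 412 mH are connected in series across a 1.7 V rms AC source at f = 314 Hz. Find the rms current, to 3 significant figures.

91.0 μA

ω = 2πf = 1973 rad/s
X_L = ωL = 813 Ω
X_C = 1/(ωC) = 19500 Ω
Net reactance X = X_L − X_C = -18700 Ω
Z = − j18700 Ω
|Z| = √(0² + 18700²) = 18700 Ω
I = V/|Z| = 1.7/18700 = 91.0 μA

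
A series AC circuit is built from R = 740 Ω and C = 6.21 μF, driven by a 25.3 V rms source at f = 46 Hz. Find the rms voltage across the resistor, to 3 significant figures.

20.2 V

ω = 2πf = 289.0 rad/s
X_C = 1/(ωC) = 557 Ω
Z = 740 − j557 Ω
|Z| = √(740² + 557²) = 926 Ω
I = V/|Z| = 27.3 mA
V_R = I·|Z_R| = 0.0273 × 740 = 20.2 V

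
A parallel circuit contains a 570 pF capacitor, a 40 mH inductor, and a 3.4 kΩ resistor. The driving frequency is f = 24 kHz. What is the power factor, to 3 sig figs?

0.965

ω = 2πf = 150800 rad/s
X_L = ωL = 6030 Ω
X_C = 1/(ωC) = 11600 Ω
Parallel: admittances add. Y = 1/R + 1/(jωL) + jωC
Y = (0.000294 − j7.98e-05) S
|Y| = 0.000305 S → |Z| = 1/|Y| = 3280 Ω, ∠Z = −∠Y = 15.2°
cos φ = cos(15.2°) = 0.965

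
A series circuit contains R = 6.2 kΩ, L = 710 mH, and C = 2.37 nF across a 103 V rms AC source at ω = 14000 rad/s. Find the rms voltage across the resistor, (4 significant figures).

X_L = ωL = 9940 Ω
X_C = 1/(ωC) = 30140 Ω
Net reactance X = X_L − X_C = -20200 Ω
Z = 6200 − j20200 Ω
|Z| = √(6200² + 20200²) = 21130 Ω
I = V/|Z| = 4.875 mA
V_R = I·|Z_R| = 0.004875 × 6200 = 30.22 V

30.22 V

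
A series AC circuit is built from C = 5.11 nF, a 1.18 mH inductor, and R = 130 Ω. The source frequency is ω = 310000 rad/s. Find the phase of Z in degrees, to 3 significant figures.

X_L = ωL = 366 Ω
X_C = 1/(ωC) = 631 Ω
Net reactance X = X_L − X_C = -265 Ω
Z = 130 − j265 Ω
|Z| = √(130² + 265²) = 296 Ω
∠Z = arctan(-265/130) = -63.9°

-63.9°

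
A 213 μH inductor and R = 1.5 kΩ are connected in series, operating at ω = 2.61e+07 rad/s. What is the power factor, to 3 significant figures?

0.261

X_L = ωL = 5560 Ω
Z = 1500 + j5560 Ω
|Z| = √(1500² + 5560²) = 5760 Ω
∠Z = arctan(5560/1500) = 74.9°
cos φ = cos(74.9°) = 0.261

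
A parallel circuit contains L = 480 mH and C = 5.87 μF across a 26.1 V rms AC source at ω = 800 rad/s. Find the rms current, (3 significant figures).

X_L = ωL = 384 Ω
X_C = 1/(ωC) = 213 Ω
Parallel: admittances add. Y = 1/(jωL) + jωC
Y = (0 + j0.00209) S
|Y| = 0.00209 S → |Z| = 1/|Y| = 478 Ω, ∠Z = −∠Y = -90.0°
I = V/|Z| = 26.1/478 = 54.6 mA

54.6 mA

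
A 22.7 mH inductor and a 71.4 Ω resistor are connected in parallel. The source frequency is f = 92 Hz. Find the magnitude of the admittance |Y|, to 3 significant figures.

77.5 mS

ω = 2πf = 578.1 rad/s
X_L = ωL = 13.1 Ω
Parallel: admittances add. Y = 1/R + 1/(jωL)
Y = (0.0140 − j0.0762) S
|Y| = 0.0775 S → |Z| = 1/|Y| = 12.9 Ω, ∠Z = −∠Y = 79.6°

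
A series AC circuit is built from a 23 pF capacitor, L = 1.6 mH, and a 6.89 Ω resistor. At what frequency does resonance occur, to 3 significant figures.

830 kHz

ω₀ = 1/√(LC) = 1/√(0.0016 × 2.3e-11) = 5.213e+06 rad/s
f₀ = ω₀/(2π) = 830 kHz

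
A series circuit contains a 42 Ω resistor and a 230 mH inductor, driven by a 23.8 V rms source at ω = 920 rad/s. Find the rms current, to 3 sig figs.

110 mA

X_L = ωL = 212 Ω
Z = 42.0 + j212 Ω
|Z| = √(42.0² + 212²) = 216 Ω
I = V/|Z| = 23.8/216 = 110 mA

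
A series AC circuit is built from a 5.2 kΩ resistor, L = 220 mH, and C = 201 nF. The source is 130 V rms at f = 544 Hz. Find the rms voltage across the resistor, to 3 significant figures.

ω = 2πf = 3418 rad/s
X_L = ωL = 752 Ω
X_C = 1/(ωC) = 1460 Ω
Net reactance X = X_L − X_C = -704 Ω
Z = 5200 − j704 Ω
|Z| = √(5200² + 704²) = 5250 Ω
I = V/|Z| = 24.8 mA
V_R = I·|Z_R| = 0.0248 × 5200 = 129 V

129 V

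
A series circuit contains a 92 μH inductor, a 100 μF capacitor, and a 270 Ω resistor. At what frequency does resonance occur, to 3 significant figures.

ω₀ = 1/√(LC) = 1/√(9.2e-05 × 0.0001) = 10430 rad/s
f₀ = ω₀/(2π) = 1.66 kHz

1.66 kHz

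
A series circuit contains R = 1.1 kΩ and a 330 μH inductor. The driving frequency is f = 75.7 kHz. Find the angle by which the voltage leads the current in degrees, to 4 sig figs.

ω = 2πf = 475600 rad/s
X_L = ωL = 157.0 Ω
Z = 1100 + j157.0 Ω
|Z| = √(1100² + 157.0²) = 1111 Ω
∠Z = arctan(157.0/1100) = 8.121°

8.121°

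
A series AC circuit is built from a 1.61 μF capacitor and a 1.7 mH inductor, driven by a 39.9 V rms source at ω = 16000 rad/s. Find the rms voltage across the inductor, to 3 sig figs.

93.4 V

X_L = ωL = 27.2 Ω
X_C = 1/(ωC) = 38.8 Ω
Net reactance X = X_L − X_C = -11.6 Ω
Z = − j11.6 Ω
|Z| = √(0² + 11.6²) = 11.6 Ω
I = V/|Z| = 3.43 A
V_L = I·|Z_L| = 3.43 × 27.2 = 93.4 V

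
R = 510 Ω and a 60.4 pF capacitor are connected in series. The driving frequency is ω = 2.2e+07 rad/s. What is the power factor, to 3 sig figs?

0.561

X_C = 1/(ωC) = 753 Ω
Z = 510 − j753 Ω
|Z| = √(510² + 753²) = 909 Ω
∠Z = arctan(-753/510) = -55.9°
cos φ = cos(-55.9°) = 0.561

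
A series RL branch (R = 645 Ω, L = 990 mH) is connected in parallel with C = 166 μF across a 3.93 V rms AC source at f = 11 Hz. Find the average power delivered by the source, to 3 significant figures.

23.7 mW

ω = 2πf = 69.12 rad/s
X_L = ωL = 68.4 Ω
X_C = 1/(ωC) = 87.2 Ω
Branch 1 (R+jX_L): Z₁ = 645 + j68.4 Ω, |Z₁| = 649 Ω
Branch 2 (−jX_C): Z₂ = −j87.2 Ω
Parallel: Z = Z₁Z₂/(Z₁+Z₂), |Z| = 87.6 Ω, ∠Z = -82.3°
I = V/|Z| = 44.9 mA
P = VI cos φ = 3.93 × 0.0449 × cos(-82.3°) = 23.7 mW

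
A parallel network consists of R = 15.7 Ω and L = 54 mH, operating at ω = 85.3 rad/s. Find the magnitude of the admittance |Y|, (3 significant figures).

226 mS

X_L = ωL = 4.61 Ω
Parallel: admittances add. Y = 1/R + 1/(jωL)
Y = (0.0637 − j0.217) S
|Y| = 0.226 S → |Z| = 1/|Y| = 4.42 Ω, ∠Z = −∠Y = 73.6°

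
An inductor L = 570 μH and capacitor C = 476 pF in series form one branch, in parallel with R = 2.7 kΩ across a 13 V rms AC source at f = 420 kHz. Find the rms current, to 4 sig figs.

18.98 mA

ω = 2πf = 2.639e+06 rad/s
X_L = ωL = 1504 Ω
X_C = 1/(ωC) = 796.1 Ω
Branch 1: Z₁ = R = 2700 Ω
Branch 2 (series LC): Z₂ = j(X_L − X_C) = j708.1 Ω
Parallel: Z = Z₁Z₂/(Z₁+Z₂), |Z| = 684.9 Ω, ∠Z = 75.30°
I = V/|Z| = 13/684.9 = 18.98 mA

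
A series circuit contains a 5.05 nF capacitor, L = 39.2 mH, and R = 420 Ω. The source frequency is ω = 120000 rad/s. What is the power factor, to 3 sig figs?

0.136

X_L = ωL = 4700 Ω
X_C = 1/(ωC) = 1650 Ω
Net reactance X = X_L − X_C = 3050 Ω
Z = 420 + j3050 Ω
|Z| = √(420² + 3050²) = 3080 Ω
∠Z = arctan(3050/420) = 82.2°
cos φ = cos(82.2°) = 0.136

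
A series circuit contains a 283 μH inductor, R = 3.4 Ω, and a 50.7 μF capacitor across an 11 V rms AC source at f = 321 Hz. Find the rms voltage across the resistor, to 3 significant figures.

ω = 2πf = 2017 rad/s
X_L = ωL = 0.571 Ω
X_C = 1/(ωC) = 9.78 Ω
Net reactance X = X_L − X_C = -9.21 Ω
Z = 3.40 − j9.21 Ω
|Z| = √(3.40² + 9.21²) = 9.82 Ω
I = V/|Z| = 1.12 A
V_R = I·|Z_R| = 1.12 × 3.40 = 3.81 V

3.81 V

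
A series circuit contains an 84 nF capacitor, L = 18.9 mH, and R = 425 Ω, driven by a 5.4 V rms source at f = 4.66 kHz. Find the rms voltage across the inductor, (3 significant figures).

ω = 2πf = 29280 rad/s
X_L = ωL = 553 Ω
X_C = 1/(ωC) = 407 Ω
Net reactance X = X_L − X_C = 147 Ω
Z = 425 + j147 Ω
|Z| = √(425² + 147²) = 450 Ω
I = V/|Z| = 12.0 mA
V_L = I·|Z_L| = 0.0120 × 553 = 6.65 V

6.65 V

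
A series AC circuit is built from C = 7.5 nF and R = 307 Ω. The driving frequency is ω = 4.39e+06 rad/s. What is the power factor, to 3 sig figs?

X_C = 1/(ωC) = 30.4 Ω
Z = 307 − j30.4 Ω
|Z| = √(307² + 30.4²) = 308 Ω
∠Z = arctan(-30.4/307) = -5.65°
cos φ = cos(-5.65°) = 0.995

0.995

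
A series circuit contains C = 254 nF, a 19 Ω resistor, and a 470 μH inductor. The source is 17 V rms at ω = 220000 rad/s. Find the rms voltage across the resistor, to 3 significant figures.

X_L = ωL = 103 Ω
X_C = 1/(ωC) = 17.9 Ω
Net reactance X = X_L − X_C = 85.5 Ω
Z = 19.0 + j85.5 Ω
|Z| = √(19.0² + 85.5²) = 87.6 Ω
I = V/|Z| = 194 mA
V_R = I·|Z_R| = 0.194 × 19.0 = 3.69 V

3.69 V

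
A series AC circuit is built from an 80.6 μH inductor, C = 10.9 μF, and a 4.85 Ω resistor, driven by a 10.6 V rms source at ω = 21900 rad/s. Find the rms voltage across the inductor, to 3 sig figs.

3.45 V

X_L = ωL = 1.77 Ω
X_C = 1/(ωC) = 4.19 Ω
Net reactance X = X_L − X_C = -2.42 Ω
Z = 4.85 − j2.42 Ω
|Z| = √(4.85² + 2.42²) = 5.42 Ω
I = V/|Z| = 1.95 A
V_L = I·|Z_L| = 1.95 × 1.77 = 3.45 V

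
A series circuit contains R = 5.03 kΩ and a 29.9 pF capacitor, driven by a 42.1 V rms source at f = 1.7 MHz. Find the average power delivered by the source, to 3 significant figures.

ω = 2πf = 1.068e+07 rad/s
X_C = 1/(ωC) = 3130 Ω
Z = 5030 − j3130 Ω
|Z| = √(5030² + 3130²) = 5920 Ω
∠Z = arctan(-3130/5030) = -31.9°
I = V/|Z| = 7.11 mA
P = VI cos φ = 42.1 × 0.00711 × cos(-31.9°) = 254 mW

254 mW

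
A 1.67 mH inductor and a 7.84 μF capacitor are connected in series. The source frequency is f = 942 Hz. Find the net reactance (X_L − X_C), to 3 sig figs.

-11.7 Ω

ω = 2πf = 5919 rad/s
X_L = ωL = 9.88 Ω
X_C = 1/(ωC) = 21.6 Ω
X = 9.88 − 21.6 = -11.7 Ω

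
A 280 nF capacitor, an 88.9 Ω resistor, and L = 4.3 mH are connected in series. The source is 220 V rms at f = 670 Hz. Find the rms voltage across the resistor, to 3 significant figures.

23.4 V

ω = 2πf = 4210 rad/s
X_L = ωL = 18.1 Ω
X_C = 1/(ωC) = 848 Ω
Net reactance X = X_L − X_C = -830 Ω
Z = 88.9 − j830 Ω
|Z| = √(88.9² + 830²) = 835 Ω
I = V/|Z| = 263 mA
V_R = I·|Z_R| = 0.263 × 88.9 = 23.4 V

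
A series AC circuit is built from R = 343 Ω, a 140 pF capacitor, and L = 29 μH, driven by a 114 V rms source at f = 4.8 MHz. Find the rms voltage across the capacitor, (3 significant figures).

ω = 2πf = 3.016e+07 rad/s
X_L = ωL = 875 Ω
X_C = 1/(ωC) = 237 Ω
Net reactance X = X_L − X_C = 638 Ω
Z = 343 + j638 Ω
|Z| = √(343² + 638²) = 724 Ω
I = V/|Z| = 157 mA
V_C = I·|Z_C| = 0.157 × 237 = 37.3 V

37.3 V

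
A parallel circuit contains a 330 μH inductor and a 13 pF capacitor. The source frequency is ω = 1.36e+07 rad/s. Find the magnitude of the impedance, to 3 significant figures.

X_L = ωL = 4490 Ω
X_C = 1/(ωC) = 5660 Ω
Parallel: admittances add. Y = 1/(jωL) + jωC
Y = (0 − j4.6e-05) S
|Y| = 4.6e-05 S → |Z| = 1/|Y| = 21700 Ω, ∠Z = −∠Y = 90.0°

21700 Ω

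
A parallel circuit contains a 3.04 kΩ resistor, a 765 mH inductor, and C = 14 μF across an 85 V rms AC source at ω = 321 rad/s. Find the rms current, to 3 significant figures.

45.5 mA

X_L = ωL = 246 Ω
X_C = 1/(ωC) = 223 Ω
Parallel: admittances add. Y = 1/R + 1/(jωL) + jωC
Y = (0.000329 + j0.000422) S
|Y| = 0.000535 S → |Z| = 1/|Y| = 1870 Ω, ∠Z = −∠Y = -52.0°
I = V/|Z| = 85/1870 = 45.5 mA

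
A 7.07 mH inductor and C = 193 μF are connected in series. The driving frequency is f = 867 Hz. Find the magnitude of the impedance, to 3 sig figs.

37.6 Ω

ω = 2πf = 5448 rad/s
X_L = ωL = 38.5 Ω
X_C = 1/(ωC) = 0.951 Ω
Net reactance X = X_L − X_C = 37.6 Ω
Z = j37.6 Ω
|Z| = √(0² + 37.6²) = 37.6 Ω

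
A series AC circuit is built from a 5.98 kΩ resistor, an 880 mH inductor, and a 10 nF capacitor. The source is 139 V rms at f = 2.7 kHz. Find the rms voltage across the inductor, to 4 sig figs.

191.5 V

ω = 2πf = 16960 rad/s
X_L = ωL = 14930 Ω
X_C = 1/(ωC) = 5895 Ω
Net reactance X = X_L − X_C = 9034 Ω
Z = 5980 + j9034 Ω
|Z| = √(5980² + 9034²) = 10830 Ω
I = V/|Z| = 12.83 mA
V_L = I·|Z_L| = 0.01283 × 14930 = 191.5 V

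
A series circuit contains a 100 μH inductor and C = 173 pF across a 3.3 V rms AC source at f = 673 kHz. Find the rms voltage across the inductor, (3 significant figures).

ω = 2πf = 4.229e+06 rad/s
X_L = ωL = 423 Ω
X_C = 1/(ωC) = 1370 Ω
Net reactance X = X_L − X_C = -944 Ω
Z = − j944 Ω
|Z| = √(0² + 944²) = 944 Ω
I = V/|Z| = 3.50 mA
V_L = I·|Z_L| = 0.00350 × 423 = 1.48 V

1.48 V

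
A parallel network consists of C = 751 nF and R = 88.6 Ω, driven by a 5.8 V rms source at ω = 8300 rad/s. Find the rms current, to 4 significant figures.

74.78 mA

X_C = 1/(ωC) = 160.4 Ω
Parallel: admittances add. Y = 1/R + jωC
Y = (0.01129 + j0.006233) S
|Y| = 0.01289 S → |Z| = 1/|Y| = 77.56 Ω, ∠Z = −∠Y = -28.91°
I = V/|Z| = 5.8/77.56 = 74.78 mA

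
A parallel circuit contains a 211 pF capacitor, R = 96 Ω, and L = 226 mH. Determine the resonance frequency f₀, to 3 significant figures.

23.0 kHz

ω₀ = 1/√(LC) = 1/√(0.226 × 2.11e-10) = 144800 rad/s
f₀ = ω₀/(2π) = 23.0 kHz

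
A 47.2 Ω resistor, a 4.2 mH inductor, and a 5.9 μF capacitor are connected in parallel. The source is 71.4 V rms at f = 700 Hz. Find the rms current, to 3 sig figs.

ω = 2πf = 4398 rad/s
X_L = ωL = 18.5 Ω
X_C = 1/(ωC) = 38.5 Ω
Parallel: admittances add. Y = 1/R + 1/(jωL) + jωC
Y = (0.0212 − j0.0282) S
|Y| = 0.0353 S → |Z| = 1/|Y| = 28.4 Ω, ∠Z = −∠Y = 53.1°
I = V/|Z| = 71.4/28.4 = 2.52 A

2.52 A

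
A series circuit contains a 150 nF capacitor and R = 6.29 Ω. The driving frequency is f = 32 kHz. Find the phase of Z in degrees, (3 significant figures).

-79.3°

ω = 2πf = 201100 rad/s
X_C = 1/(ωC) = 33.2 Ω
Z = 6.29 − j33.2 Ω
|Z| = √(6.29² + 33.2²) = 33.7 Ω
∠Z = arctan(-33.2/6.29) = -79.3°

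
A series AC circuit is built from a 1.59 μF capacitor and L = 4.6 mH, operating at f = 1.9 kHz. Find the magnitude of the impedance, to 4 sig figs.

ω = 2πf = 11940 rad/s
X_L = ωL = 54.92 Ω
X_C = 1/(ωC) = 52.68 Ω
Net reactance X = X_L − X_C = 2.232 Ω
Z = j2.232 Ω
|Z| = √(0² + 2.232²) = 2.232 Ω

2.232 Ω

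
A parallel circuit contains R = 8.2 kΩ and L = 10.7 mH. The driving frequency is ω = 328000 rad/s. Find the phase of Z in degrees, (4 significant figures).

X_L = ωL = 3510 Ω
Parallel: admittances add. Y = 1/R + 1/(jωL)
Y = (0.0001220 − j0.0002849) S
|Y| = 0.0003099 S → |Z| = 1/|Y| = 3226 Ω, ∠Z = −∠Y = 66.83°

66.83°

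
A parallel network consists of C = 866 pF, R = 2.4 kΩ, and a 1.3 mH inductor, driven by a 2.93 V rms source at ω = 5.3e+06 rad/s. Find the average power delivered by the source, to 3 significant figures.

X_L = ωL = 6890 Ω
X_C = 1/(ωC) = 218 Ω
Parallel: admittances add. Y = 1/R + 1/(jωL) + jωC
Y = (0.000417 + j0.00444) S
|Y| = 0.00446 S → |Z| = 1/|Y| = 224 Ω, ∠Z = −∠Y = -84.6°
I = V/|Z| = 13.1 mA
P = VI cos φ = 2.93 × 0.0131 × cos(-84.6°) = 3.58 mW

3.58 mW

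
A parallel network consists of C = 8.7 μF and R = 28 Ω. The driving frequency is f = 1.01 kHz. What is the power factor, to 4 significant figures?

ω = 2πf = 6346 rad/s
X_C = 1/(ωC) = 18.11 Ω
Parallel: admittances add. Y = 1/R + jωC
Y = (0.03571 + j0.05521) S
|Y| = 0.06575 S → |Z| = 1/|Y| = 15.21 Ω, ∠Z = −∠Y = -57.10°
cos φ = cos(-57.10°) = 0.5431

0.5431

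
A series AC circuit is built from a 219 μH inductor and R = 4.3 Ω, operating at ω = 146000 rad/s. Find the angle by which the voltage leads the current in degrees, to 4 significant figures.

X_L = ωL = 31.97 Ω
Z = 4.300 + j31.97 Ω
|Z| = √(4.300² + 31.97²) = 32.26 Ω
∠Z = arctan(31.97/4.300) = 82.34°

82.34°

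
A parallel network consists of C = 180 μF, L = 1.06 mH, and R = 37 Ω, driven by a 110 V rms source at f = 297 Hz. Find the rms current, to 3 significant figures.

18.9 A

ω = 2πf = 1866 rad/s
X_L = ωL = 1.98 Ω
X_C = 1/(ωC) = 2.98 Ω
Parallel: admittances add. Y = 1/R + 1/(jωL) + jωC
Y = (0.0270 − j0.170) S
|Y| = 0.172 S → |Z| = 1/|Y| = 5.82 Ω, ∠Z = −∠Y = 80.9°
I = V/|Z| = 110/5.82 = 18.9 A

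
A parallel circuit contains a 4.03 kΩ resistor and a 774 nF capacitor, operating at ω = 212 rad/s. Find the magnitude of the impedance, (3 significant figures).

3360 Ω

X_C = 1/(ωC) = 6090 Ω
Parallel: admittances add. Y = 1/R + jωC
Y = (0.000248 + j0.000164) S
|Y| = 0.000297 S → |Z| = 1/|Y| = 3360 Ω, ∠Z = −∠Y = -33.5°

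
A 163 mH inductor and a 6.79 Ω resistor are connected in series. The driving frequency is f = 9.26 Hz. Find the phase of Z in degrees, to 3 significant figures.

ω = 2πf = 58.18 rad/s
X_L = ωL = 9.48 Ω
Z = 6.79 + j9.48 Ω
|Z| = √(6.79² + 9.48²) = 11.7 Ω
∠Z = arctan(9.48/6.79) = 54.4°

54.4°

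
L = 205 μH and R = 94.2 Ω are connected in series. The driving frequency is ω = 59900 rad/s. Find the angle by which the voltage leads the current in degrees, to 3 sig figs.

X_L = ωL = 12.3 Ω
Z = 94.2 + j12.3 Ω
|Z| = √(94.2² + 12.3²) = 95.0 Ω
∠Z = arctan(12.3/94.2) = 7.43°

7.43°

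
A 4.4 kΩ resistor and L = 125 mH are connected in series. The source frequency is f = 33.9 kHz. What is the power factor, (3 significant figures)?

0.163

ω = 2πf = 213000 rad/s
X_L = ωL = 26600 Ω
Z = 4400 + j26600 Ω
|Z| = √(4400² + 26600²) = 27000 Ω
∠Z = arctan(26600/4400) = 80.6°
cos φ = cos(80.6°) = 0.163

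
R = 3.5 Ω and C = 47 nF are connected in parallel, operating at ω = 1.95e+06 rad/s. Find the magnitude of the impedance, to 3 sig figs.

3.33 Ω

X_C = 1/(ωC) = 10.9 Ω
Parallel: admittances add. Y = 1/R + jωC
Y = (0.286 + j0.0916) S
|Y| = 0.300 S → |Z| = 1/|Y| = 3.33 Ω, ∠Z = −∠Y = -17.8°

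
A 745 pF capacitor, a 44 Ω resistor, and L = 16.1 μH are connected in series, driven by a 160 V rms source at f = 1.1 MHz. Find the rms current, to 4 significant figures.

ω = 2πf = 6.912e+06 rad/s
X_L = ωL = 111.3 Ω
X_C = 1/(ωC) = 194.2 Ω
Net reactance X = X_L − X_C = -82.93 Ω
Z = 44.00 − j82.93 Ω
|Z| = √(44.00² + 82.93²) = 93.88 Ω
I = V/|Z| = 160/93.88 = 1.704 A

1.704 A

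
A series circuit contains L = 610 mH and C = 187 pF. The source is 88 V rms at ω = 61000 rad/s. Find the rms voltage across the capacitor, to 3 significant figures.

X_L = ωL = 37200 Ω
X_C = 1/(ωC) = 87700 Ω
Net reactance X = X_L − X_C = -50500 Ω
Z = − j50500 Ω
|Z| = √(0² + 50500²) = 50500 Ω
I = V/|Z| = 1.74 mA
V_C = I·|Z_C| = 0.00174 × 87700 = 153 V

153 V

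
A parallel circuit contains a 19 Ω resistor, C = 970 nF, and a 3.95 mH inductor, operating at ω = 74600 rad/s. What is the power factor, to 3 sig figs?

0.607

X_L = ωL = 295 Ω
X_C = 1/(ωC) = 13.8 Ω
Parallel: admittances add. Y = 1/R + 1/(jωL) + jωC
Y = (0.0526 + j0.0690) S
|Y| = 0.0868 S → |Z| = 1/|Y| = 11.5 Ω, ∠Z = −∠Y = -52.7°
cos φ = cos(-52.7°) = 0.607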